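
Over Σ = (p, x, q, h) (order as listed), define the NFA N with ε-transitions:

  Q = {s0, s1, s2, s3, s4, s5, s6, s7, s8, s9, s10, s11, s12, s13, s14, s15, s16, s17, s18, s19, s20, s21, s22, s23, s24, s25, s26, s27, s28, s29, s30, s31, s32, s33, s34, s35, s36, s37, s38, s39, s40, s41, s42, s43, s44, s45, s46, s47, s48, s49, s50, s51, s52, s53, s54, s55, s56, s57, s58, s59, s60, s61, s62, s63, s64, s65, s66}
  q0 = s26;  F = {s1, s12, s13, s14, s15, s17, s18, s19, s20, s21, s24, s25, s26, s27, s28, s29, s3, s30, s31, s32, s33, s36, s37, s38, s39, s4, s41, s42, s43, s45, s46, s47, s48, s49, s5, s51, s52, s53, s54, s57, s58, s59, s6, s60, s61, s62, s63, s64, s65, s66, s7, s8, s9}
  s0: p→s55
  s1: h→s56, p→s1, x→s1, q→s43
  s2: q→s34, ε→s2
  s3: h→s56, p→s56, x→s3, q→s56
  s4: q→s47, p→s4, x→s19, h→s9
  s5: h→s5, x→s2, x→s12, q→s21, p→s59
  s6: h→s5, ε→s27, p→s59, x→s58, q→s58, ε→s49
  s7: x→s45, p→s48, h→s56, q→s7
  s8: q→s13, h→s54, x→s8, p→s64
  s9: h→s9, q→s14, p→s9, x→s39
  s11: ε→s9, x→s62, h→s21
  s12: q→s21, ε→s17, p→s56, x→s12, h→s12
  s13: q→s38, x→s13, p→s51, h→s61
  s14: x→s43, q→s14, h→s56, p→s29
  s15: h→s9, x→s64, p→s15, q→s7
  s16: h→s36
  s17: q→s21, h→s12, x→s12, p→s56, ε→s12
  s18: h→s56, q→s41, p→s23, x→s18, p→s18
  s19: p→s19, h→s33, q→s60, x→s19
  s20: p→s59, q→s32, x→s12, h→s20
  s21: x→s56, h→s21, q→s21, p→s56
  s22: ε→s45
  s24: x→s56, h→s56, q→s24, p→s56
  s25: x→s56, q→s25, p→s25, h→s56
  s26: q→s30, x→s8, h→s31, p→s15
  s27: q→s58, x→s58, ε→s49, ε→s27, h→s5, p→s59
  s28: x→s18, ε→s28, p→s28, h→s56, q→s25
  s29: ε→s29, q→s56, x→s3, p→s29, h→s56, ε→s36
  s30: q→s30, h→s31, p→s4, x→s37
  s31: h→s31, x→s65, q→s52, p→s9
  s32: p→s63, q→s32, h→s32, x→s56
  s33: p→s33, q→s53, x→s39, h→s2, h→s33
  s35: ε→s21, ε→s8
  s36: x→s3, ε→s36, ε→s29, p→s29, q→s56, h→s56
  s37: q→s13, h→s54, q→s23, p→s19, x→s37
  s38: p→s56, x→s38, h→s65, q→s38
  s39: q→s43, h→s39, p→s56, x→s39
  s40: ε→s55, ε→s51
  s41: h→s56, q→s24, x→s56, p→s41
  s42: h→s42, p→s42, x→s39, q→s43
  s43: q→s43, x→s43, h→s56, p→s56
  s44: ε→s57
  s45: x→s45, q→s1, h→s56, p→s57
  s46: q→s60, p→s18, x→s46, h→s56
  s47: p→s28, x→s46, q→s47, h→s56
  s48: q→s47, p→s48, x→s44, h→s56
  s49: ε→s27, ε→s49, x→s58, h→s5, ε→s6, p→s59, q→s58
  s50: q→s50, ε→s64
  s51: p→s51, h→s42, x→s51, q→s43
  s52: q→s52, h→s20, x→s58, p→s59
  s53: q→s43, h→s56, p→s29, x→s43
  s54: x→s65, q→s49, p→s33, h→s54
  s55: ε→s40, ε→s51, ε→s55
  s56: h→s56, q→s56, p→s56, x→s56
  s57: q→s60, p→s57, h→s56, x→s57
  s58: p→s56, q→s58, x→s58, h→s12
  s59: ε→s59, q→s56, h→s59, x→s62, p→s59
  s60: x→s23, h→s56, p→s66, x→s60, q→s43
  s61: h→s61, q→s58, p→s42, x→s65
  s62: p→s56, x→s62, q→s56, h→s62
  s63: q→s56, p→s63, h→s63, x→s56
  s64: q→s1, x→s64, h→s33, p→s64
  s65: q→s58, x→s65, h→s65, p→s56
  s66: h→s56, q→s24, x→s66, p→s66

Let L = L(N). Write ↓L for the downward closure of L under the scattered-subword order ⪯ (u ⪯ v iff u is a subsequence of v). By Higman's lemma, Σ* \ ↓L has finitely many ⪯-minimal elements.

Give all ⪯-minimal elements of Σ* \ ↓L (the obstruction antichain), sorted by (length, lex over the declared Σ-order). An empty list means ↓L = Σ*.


min(Σ*\↓L) = [pqh, hxp, xqqp, hqpq, hqhqx, qpqpqx].

|Q|=67, |F|=53, |δ|=254 (27 ε).
min D↑ (50 st, q0=0, F={18}): 0:p→1,x→2,q→3,h→4 1:p→1,x→5,q→6,h→7 2:p→5,x→2,q→8,h→9 3:p→10,x→11,q→3,h→4 4:p→7,x→12,q→13,h→4 5:p→5,x→5,q→14,h→15 6:p→16,x→17,q→6,h→18 7:p→7,x→19,q→20,h→7 8:p→21,x→8,q→22,h→23 9:p→15,x→12,q→24,h→9 10:p→10,x→25,q→26,h→7 11:p→25,x→11,q→8,h→9 12:p→18,x→12,q→27,h→12 13:p→28,x→27,q→13,h→29 14:p→14,x→14,q→30,h→18 15:p→15,x→19,q→31,h→15 16:p→16,x→32,q→26,h→18 17:p→32,x→17,q→14,h→18 18:p→18,x→18,q→18,h→18 19:p→18,x→19,q→30,h→19 20:p→33,x→30,q→20,h→18 21:p→21,x→21,q→30,h→34 22:p→18,x→22,q→22,h→12 23:p→34,x→12,q→27,h→23 24:p→28,x→27,q→27,h→35 25:p→25,x→25,q→36,h→15 26:p→37,x→38,q→26,h→18 27:p→18,x→27,q→27,h→39 28:p→28,x→40,q→18,h→28 29:p→28,x→39,q→41,h→29 30:p→18,x→30,q→30,h→18 31:p→33,x→30,q→30,h→18 32:p→32,x→32,q→36,h→18 33:p→33,x→42,q→18,h→18 34:p→34,x→19,q→30,h→34 35:p→28,x→39,q→43,h→35 36:p→44,x→36,q→30,h→18 37:p→37,x→45,q→46,h→18 38:p→45,x→38,q→36,h→18 39:p→18,x→39,q→43,h→39 40:p→18,x→40,q→18,h→40 41:p→47,x→18,q→41,h→41 42:p→18,x→42,q→18,h→18 43:p→18,x→18,q→43,h→43 44:p→44,x→44,q→48,h→18 45:p→45,x→45,q→49,h→18 46:p→46,x→18,q→46,h→18 47:p→47,x→18,q→18,h→47 48:p→18,x→18,q→48,h→18 49:p→49,x→18,q→48,h→18 (ε-aug+det+¬).
'pqh': N↓-sim [58, 37, 24, 1] end={s56} ∉↓L; 3/3 deletions ∈↓L.
'hxp': |S_i|=[58, 31, 12, 1] end={s56} rej; 3/3 deletions ∈↓L.
'xqqp': N↓-sim [58, 42, 31, 10, 1] end={s56} — reject; 4/4 del acc.
'hqpq': N↓-sim [58, 31, 23, 7, 1] end={s56} ∉↓L; 4/4 deletions ∈↓L.
'hqhqx': |S_i|=[58, 31, 23, 12, 5, 1] end={s56} ∉↓L; 5/5 del acc.
'qpqpqx': |S_i|=[58, 54, 33, 18, 11, 4, 1] end={s56} — reject; 6/6 single-dels accept.
6 minimals (antichain).


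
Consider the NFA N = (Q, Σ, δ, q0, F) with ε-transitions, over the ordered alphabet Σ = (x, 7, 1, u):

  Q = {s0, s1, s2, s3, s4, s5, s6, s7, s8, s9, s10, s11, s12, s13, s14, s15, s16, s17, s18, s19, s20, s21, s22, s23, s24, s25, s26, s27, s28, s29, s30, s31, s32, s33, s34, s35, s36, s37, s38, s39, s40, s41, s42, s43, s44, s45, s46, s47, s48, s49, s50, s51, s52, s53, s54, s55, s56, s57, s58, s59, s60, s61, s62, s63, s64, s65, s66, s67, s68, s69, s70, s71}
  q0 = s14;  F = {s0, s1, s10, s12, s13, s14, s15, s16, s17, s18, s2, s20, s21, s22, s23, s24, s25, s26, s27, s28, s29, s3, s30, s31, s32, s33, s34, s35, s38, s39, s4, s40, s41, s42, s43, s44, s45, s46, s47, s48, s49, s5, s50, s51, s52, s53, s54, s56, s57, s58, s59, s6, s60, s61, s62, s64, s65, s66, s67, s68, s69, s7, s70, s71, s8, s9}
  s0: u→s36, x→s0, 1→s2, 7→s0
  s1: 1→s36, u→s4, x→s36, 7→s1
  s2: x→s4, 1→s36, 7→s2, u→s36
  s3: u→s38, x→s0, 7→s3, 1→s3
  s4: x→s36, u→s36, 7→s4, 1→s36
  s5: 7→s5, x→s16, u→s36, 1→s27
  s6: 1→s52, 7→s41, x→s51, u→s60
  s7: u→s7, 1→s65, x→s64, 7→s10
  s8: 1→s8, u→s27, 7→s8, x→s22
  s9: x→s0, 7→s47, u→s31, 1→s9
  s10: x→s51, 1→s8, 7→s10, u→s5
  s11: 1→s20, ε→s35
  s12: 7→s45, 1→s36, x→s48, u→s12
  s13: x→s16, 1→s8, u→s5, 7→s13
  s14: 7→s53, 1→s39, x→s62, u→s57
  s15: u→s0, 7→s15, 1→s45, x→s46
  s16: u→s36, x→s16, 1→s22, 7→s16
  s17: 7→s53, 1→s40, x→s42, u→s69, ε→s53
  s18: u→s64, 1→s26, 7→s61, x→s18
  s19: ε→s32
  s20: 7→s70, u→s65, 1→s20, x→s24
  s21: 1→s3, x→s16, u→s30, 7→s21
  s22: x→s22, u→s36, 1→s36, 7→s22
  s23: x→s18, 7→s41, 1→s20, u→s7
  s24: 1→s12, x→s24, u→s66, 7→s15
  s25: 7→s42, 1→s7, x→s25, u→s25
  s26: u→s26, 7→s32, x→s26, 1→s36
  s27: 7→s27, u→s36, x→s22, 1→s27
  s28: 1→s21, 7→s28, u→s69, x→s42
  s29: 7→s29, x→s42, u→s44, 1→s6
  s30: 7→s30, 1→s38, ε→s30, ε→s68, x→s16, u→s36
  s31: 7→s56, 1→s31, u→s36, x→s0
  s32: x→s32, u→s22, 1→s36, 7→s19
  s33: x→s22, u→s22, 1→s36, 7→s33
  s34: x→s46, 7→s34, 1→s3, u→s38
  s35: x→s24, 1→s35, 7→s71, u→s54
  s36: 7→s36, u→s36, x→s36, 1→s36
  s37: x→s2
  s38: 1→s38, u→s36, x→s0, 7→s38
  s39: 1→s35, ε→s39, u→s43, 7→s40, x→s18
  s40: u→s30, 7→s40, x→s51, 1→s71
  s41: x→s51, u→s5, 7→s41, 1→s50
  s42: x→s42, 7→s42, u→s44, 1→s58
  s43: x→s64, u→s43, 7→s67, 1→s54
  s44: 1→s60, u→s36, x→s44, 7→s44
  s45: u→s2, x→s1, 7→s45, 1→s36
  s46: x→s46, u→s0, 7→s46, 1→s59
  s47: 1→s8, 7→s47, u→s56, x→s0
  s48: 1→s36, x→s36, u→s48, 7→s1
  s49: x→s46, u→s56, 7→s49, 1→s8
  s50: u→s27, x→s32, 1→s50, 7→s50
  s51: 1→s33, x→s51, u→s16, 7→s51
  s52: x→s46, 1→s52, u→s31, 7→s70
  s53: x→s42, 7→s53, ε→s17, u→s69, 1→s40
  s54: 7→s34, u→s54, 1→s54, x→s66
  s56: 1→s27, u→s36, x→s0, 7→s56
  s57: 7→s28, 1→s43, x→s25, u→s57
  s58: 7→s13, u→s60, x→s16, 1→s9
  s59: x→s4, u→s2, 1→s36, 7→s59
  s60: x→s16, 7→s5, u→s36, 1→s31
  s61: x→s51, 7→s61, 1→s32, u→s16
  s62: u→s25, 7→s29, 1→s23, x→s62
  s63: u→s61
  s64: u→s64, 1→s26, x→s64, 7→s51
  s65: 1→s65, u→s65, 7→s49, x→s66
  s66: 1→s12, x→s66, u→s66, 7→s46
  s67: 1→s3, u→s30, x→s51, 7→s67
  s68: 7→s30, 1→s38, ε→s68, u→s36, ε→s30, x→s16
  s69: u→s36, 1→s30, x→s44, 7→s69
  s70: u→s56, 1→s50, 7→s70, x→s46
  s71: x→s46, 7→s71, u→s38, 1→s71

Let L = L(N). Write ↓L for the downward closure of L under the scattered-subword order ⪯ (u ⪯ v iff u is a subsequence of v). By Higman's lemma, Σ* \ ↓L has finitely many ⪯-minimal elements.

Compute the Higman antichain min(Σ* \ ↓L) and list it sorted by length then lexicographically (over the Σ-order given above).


min(Σ*\↓L) = [7uu, 1x11, 7x1xu, u71xu, x171x1, 11x1xx].

|Q|=72, |F|=66, |δ|=280 (9 ε).
min D↑ (65 st, q0=0, F={24}): 0:x→1,7→2,1→3,u→4 1:x→1,7→5,1→6,u→7 2:x→8,7→2,1→9,u→10 3:x→11,7→9,1→12,u→13 4:x→7,7→14,1→13,u→4 5:x→8,7→5,1→15,u→16 6:x→11,7→17,1→18,u→19 7:x→7,7→8,1→19,u→7 8:x→8,7→8,1→20,u→16 9:x→21,7→9,1→22,u→23 10:x→16,7→10,1→23,u→24 11:x→11,7→25,1→26,u→27 12:x→28,7→22,1→12,u→29 13:x→27,7→30,1→29,u→13 14:x→8,7→14,1→31,u→10 15:x→21,7→17,1→32,u→33 16:x→16,7→16,1→33,u→24 17:x→21,7→17,1→34,u→35 18:x→28,7→36,1→18,u→37 19:x→27,7→38,1→37,u→19 20:x→39,7→40,1→41,u→33 21:x→21,7→21,1→42,u→39 22:x→43,7→22,1→22,u→44 23:x→39,7→23,1→44,u→24 24:x→24,7→24,1→24,u→24 25:x→21,7→25,1→45,u→39 26:x→26,7→45,1→24,u→26 27:x→27,7→21,1→26,u→27 28:x→28,7→46,1→47,u→48 29:x→48,7→49,1→29,u→29 30:x→21,7→30,1→50,u→23 31:x→39,7→31,1→50,u→23 32:x→43,7→36,1→32,u→51 33:x→39,7→35,1→51,u→24 34:x→45,7→34,1→34,u→52 35:x→39,7→35,1→52,u→24 36:x→43,7→36,1→34,u→53 37:x→48,7→54,1→37,u→37 38:x→21,7→38,1→55,u→35 39:x→39,7→39,1→56,u→24 40:x→39,7→40,1→55,u→35 41:x→57,7→58,1→41,u→51 42:x→56,7→42,1→24,u→56 43:x→43,7→43,1→59,u→57 44:x→57,7→44,1→44,u→24 45:x→45,7→45,1→24,u→56 46:x→43,7→46,1→60,u→57 47:x→61,7→60,1→24,u→47 48:x→48,7→43,1→47,u→48 49:x→43,7→49,1→50,u→44 50:x→57,7→50,1→50,u→44 51:x→57,7→53,1→51,u→24 52:x→56,7→52,1→52,u→24 53:x→57,7→53,1→52,u→24 54:x→43,7→54,1→55,u→53 55:x→56,7→55,1→55,u→52 56:x→56,7→56,1→24,u→24 57:x→57,7→57,1→62,u→24 58:x→57,7→58,1→55,u→53 59:x→63,7→59,1→24,u→62 60:x→64,7→60,1→24,u→62 61:x→24,7→64,1→24,u→61 62:x→63,7→62,1→24,u→24 63:x→24,7→63,1→24,u→24 64:x→24,7→64,1→24,u→63.
'7uu': run [68, 49, 16, 1] end={s36} — reject; 3/3 del acc.
'1x11': run [68, 57, 23, 13, 1] end={s36} — reject; 4/4 del acc.
'7x1xu': N↓-sim [68, 49, 25, 18, 6, 1] end={s36} ∉↓L; 5/5 del acc.
'u71xu': |S_i|=[68, 48, 37, 23, 6, 1] end={s36} — reject; 5/5 del acc.
'x171x1': N↓-sim [68, 49, 44, 27, 13, 6, 1] end={s36} — reject; 6/6 del acc.
'11x1xx': |S_i|=[68, 57, 36, 17, 8, 4, 1] end={s36} ∉↓L; 6/6 deletions ∈↓L.
6 obstructions.


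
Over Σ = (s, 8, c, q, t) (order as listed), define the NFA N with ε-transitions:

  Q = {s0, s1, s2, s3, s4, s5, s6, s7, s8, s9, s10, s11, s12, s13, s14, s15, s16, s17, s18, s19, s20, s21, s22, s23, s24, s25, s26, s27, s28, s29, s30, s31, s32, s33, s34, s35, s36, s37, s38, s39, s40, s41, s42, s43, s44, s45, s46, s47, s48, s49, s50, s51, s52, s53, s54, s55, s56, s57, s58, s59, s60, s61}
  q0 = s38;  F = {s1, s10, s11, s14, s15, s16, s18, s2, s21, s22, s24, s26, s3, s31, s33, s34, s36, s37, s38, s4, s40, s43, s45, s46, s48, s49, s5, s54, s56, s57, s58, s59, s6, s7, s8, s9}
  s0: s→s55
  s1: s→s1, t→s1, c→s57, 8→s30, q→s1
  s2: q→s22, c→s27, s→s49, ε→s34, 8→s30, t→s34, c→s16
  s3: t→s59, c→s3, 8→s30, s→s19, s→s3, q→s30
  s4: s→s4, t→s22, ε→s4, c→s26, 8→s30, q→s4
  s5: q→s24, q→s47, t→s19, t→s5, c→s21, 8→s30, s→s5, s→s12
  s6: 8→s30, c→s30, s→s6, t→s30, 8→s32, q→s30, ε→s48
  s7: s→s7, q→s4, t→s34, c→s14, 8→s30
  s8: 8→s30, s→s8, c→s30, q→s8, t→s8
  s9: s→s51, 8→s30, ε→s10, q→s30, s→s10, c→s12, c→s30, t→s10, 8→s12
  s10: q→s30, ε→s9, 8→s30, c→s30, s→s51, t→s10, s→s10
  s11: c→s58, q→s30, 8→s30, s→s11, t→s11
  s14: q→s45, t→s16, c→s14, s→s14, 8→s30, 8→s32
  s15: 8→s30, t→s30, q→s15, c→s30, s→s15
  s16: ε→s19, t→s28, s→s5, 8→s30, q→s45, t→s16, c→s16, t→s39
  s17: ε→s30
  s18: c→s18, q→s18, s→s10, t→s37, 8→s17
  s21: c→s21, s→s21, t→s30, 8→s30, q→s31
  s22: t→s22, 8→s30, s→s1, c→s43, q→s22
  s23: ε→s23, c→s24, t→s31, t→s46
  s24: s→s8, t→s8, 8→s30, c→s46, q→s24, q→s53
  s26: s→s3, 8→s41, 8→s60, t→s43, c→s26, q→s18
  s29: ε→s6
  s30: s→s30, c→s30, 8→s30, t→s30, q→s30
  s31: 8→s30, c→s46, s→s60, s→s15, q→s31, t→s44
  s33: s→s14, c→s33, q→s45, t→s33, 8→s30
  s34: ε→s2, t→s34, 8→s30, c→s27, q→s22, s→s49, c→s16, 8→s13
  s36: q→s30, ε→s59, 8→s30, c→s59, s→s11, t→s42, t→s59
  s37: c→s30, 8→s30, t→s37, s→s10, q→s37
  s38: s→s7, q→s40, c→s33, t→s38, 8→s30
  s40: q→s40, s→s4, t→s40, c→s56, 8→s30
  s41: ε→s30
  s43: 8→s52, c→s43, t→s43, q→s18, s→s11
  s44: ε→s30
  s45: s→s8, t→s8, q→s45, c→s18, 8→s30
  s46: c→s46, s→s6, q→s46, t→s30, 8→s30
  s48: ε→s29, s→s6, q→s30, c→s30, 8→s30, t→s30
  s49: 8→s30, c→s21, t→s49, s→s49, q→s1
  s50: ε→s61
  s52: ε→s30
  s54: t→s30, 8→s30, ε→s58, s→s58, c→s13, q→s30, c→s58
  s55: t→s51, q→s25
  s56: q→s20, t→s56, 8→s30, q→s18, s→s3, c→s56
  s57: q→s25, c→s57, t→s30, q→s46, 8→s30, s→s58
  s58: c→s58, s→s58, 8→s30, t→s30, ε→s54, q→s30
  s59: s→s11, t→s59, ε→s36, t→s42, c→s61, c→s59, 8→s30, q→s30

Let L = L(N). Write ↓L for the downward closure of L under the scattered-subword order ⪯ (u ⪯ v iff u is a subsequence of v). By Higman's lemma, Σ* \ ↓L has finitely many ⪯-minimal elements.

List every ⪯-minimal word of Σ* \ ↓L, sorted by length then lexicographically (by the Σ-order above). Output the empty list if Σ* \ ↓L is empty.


|Q|=62, |F|=36, |δ|=234 (19 ε).
min D↑ (32 st, q0=0, F={2}): 0:s→1,8→2,c→3,q→4,t→0 1:s→1,8→2,c→5,q→6,t→7 2:s→2,8→2,c→2,q→2,t→2 3:s→5,8→2,c→3,q→8,t→3 4:s→6,8→2,c→9,q→4,t→4 5:s→5,8→2,c→5,q→8,t→10 6:s→6,8→2,c→11,q→6,t→12 7:s→13,8→2,c→10,q→12,t→7 8:s→14,8→2,c→15,q→8,t→14 9:s→16,8→2,c→9,q→15,t→9 10:s→17,8→2,c→10,q→8,t→10 11:s→16,8→2,c→11,q→15,t→18 12:s→19,8→2,c→18,q→12,t→12 13:s→13,8→2,c→20,q→19,t→13 14:s→14,8→2,c→2,q→14,t→14 15:s→21,8→2,c→15,q→15,t→22 16:s→16,8→2,c→16,q→2,t→23 17:s→17,8→2,c→20,q→24,t→17 18:s→25,8→2,c→18,q→15,t→18 19:s→19,8→2,c→26,q→19,t→19 20:s→20,8→2,c→20,q→27,t→2 21:s→21,8→2,c→2,q→2,t→21 22:s→21,8→2,c→2,q→22,t→22 23:s→25,8→2,c→23,q→2,t→23 24:s→14,8→2,c→28,q→24,t→14 25:s→25,8→2,c→29,q→2,t→25 26:s→29,8→2,c→26,q→28,t→2 27:s→30,8→2,c→28,q→27,t→2 28:s→31,8→2,c→28,q→28,t→2 29:s→29,8→2,c→29,q→2,t→2 30:s→30,8→2,c→2,q→30,t→2 31:s→31,8→2,c→2,q→2,t→2.
'8': run [57, 8] end={s12,s13,s17,s30,s32,s41,s52,s60} rej; 1/1 single-dels accept.
'cqsc': N↓-sim [57, 48, 24, 12, 2] end={s12,s30} ∉↓L; 4/4 del acc.
'cqtc': |S_i|=[57, 48, 24, 8, 2] end={s12,s30} rej; 4/4 del acc.
'qcsq': |S_i|=[57, 44, 32, 19, 1] end={s30} rej; 4/4 deletions ∈↓L.
'stsct': run [57, 52, 46, 29, 17, 2] end={s30,s44} rej; 5/5 del acc.
5 obstructions.

Antichain: [8, cqsc, cqtc, qcsq, stsct].


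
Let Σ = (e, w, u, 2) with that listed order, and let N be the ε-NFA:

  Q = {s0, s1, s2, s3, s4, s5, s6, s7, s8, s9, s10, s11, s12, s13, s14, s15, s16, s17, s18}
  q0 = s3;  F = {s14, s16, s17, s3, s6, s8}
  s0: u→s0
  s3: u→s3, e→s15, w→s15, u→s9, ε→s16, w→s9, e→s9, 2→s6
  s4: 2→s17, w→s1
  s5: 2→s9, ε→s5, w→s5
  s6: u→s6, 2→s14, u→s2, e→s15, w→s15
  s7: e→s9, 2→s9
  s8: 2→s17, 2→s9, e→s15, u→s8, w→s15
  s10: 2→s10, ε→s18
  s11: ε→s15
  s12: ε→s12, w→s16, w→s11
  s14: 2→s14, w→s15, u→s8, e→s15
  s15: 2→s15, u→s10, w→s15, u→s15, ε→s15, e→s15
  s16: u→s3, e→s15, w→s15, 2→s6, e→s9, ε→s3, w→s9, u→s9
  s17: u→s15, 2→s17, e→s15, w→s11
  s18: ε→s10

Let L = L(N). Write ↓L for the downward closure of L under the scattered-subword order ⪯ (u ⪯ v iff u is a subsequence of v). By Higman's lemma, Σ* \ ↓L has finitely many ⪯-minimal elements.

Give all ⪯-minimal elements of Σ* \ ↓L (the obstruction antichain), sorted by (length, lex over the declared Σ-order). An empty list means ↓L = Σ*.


|Q|=19, |F|=6, |δ|=55 (8 ε).
min D↑ (6 st, q0=0, F={1}): 0:e→1,w→1,u→0,2→2 1:e→1,w→1,u→1,2→1 2:e→1,w→1,u→2,2→3 3:e→1,w→1,u→4,2→3 4:e→1,w→1,u→4,2→5 5:e→1,w→1,u→1,2→5 (ε-aug+det+¬).
'e': N↓-sim [12, 4] end={s10,s15,s18,s9} — reject; 1/1 deletions ∈↓L.
'w': N↓-sim [12, 5] end={s10,s11,s15,s18,s9} ∉↓L; 1/1 single-dels accept.
'22u2u': run [12, 10, 8, 7, 6, 3] end={s10,s15,s18} ∉↓L; 5/5 single-dels accept.
3 minimals (antichain).

Antichain: [e, w, 22u2u].


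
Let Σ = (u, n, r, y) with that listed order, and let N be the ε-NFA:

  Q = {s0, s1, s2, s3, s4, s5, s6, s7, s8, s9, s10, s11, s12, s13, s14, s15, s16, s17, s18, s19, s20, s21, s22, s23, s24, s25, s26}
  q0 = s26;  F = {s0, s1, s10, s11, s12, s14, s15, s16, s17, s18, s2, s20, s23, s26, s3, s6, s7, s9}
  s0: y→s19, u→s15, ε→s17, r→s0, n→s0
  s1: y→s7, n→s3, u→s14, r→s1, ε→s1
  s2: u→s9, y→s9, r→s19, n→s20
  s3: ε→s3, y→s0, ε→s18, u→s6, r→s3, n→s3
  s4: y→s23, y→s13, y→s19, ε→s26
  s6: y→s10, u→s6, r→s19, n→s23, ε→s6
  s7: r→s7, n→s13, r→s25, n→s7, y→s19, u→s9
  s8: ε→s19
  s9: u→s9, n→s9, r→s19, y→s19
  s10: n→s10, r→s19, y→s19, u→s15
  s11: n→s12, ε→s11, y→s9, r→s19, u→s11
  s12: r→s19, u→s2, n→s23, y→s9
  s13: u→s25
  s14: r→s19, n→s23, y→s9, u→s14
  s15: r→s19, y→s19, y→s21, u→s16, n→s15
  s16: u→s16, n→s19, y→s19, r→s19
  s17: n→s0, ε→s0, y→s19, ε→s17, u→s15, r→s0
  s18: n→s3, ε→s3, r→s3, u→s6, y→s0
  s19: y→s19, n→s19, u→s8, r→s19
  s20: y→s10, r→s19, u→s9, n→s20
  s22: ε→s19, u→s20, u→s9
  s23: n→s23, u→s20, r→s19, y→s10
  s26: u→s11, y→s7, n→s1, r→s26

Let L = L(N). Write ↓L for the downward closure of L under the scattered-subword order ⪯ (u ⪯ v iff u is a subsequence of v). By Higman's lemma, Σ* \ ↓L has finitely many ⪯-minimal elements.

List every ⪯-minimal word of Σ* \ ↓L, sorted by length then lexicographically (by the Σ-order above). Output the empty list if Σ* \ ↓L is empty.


|Q|=27, |F|=18, |δ|=97 (12 ε).
min D↑ (17 st, q0=0, F={5}): 0:u→1,n→2,r→0,y→3 1:u→1,n→4,r→5,y→6 2:u→7,n→8,r→2,y→3 3:u→6,n→3,r→3,y→5 4:u→9,n→10,r→5,y→6 5:u→5,n→5,r→5,y→5 6:u→6,n→6,r→5,y→5 7:u→7,n→10,r→5,y→6 8:u→11,n→8,r→8,y→12 9:u→6,n→13,r→5,y→6 10:u→13,n→10,r→5,y→14 11:u→11,n→10,r→5,y→14 12:u→15,n→12,r→12,y→5 13:u→6,n→13,r→5,y→14 14:u→15,n→14,r→5,y→5 15:u→16,n→15,r→5,y→5 16:u→16,n→5,r→5,y→5 [Hopcroft].
'ur': run [23, 15, 2] end={s19,s8} — reject; 2/2 single-dels accept.
'yy': run [23, 12, 3] end={s19,s21,s8} — reject; 2/2 deletions ∈↓L.
'unuuy': run [23, 15, 11, 9, 6, 3] end={s19,s21,s8} ∉↓L; 5/5 single-dels accept.
'nnyuun': run [23, 21, 17, 8, 5, 3, 2] end={s19,s8} — reject; 6/6 del acc.
4 words, ⪯-incomp.

min(Σ*\↓L) = [ur, yy, unuuy, nnyuun].


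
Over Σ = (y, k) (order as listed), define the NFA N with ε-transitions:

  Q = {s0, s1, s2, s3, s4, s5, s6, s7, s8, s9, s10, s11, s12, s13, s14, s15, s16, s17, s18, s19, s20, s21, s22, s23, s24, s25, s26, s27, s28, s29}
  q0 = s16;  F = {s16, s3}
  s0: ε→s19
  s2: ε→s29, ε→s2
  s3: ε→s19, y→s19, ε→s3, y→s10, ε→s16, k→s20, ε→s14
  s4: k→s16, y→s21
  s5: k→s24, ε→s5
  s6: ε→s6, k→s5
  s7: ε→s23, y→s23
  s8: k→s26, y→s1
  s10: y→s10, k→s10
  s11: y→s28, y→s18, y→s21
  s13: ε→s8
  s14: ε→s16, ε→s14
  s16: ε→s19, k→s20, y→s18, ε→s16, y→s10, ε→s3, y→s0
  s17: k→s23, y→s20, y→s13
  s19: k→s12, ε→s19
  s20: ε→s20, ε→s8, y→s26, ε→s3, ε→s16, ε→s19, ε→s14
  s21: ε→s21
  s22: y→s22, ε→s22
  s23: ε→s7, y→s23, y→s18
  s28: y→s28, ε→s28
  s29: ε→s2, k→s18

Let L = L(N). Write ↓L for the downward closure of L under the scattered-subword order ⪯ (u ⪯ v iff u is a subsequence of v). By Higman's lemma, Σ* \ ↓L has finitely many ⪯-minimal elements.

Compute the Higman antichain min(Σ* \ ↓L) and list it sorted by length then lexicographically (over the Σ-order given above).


|Q|=30, |F|=2, |δ|=57 (28 ε).
min D↑ (2 st, q0=0, F={1}): 0:y→1,k→0 1:y→1,k→1 [Hopcroft].
'y': |S_i|=[12, 7] end={s0,s1,s10,s12,s18,s19,s26} ∉↓L; 1/1 single-dels accept.
1 obstructions.

min(Σ*\↓L) = [y].


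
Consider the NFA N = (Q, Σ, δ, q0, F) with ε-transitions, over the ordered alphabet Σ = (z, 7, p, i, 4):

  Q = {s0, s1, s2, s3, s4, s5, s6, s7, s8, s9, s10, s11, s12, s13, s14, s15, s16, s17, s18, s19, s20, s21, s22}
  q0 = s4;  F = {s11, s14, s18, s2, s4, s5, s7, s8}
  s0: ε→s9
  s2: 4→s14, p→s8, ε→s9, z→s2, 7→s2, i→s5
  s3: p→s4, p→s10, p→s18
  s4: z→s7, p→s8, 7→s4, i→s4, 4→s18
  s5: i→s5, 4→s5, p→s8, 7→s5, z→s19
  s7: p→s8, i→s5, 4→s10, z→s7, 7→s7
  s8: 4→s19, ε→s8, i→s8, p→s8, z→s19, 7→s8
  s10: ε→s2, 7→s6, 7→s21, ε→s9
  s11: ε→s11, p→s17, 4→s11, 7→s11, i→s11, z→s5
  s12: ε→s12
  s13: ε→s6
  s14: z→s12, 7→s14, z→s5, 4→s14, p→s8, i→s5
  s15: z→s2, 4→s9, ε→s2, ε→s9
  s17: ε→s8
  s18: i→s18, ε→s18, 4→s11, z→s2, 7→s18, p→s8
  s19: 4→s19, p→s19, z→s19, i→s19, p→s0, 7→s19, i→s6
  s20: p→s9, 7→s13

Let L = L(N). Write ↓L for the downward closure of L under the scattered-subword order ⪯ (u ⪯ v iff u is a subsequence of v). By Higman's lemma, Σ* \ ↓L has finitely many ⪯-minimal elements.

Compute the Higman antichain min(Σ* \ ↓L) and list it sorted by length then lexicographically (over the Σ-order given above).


|Q|=23, |F|=8, |δ|=69 (12 ε).
min D↑ (9 st, q0=0, F={6}): 0:z→1,7→0,p→2,i→0,4→3 1:z→1,7→1,p→2,i→4,4→5 2:z→6,7→2,p→2,i→2,4→6 3:z→5,7→3,p→2,i→3,4→7 4:z→6,7→4,p→2,i→4,4→4 5:z→5,7→5,p→2,i→4,4→8 6:z→6,7→6,p→6,i→6,4→6 7:z→4,7→7,p→2,i→7,4→7 8:z→4,7→8,p→2,i→4,4→8.
'pz': |S_i|=[16, 6, 4] end={s0,s19,s6,s9} — reject; 2/2 single-dels accept.
'p4': |S_i|=[16, 6, 4] end={s0,s19,s6,s9} — reject; 2/2 deletions ∈↓L.
'ziz': |S_i|=[16, 12, 6, 4] end={s0,s19,s6,s9} rej; 3/3 del acc.
'44zz': |S_i|=[16, 14, 10, 7, 4] end={s0,s19,s6,s9} — reject; 4/4 single-dels accept.
4 obstructions.

min(Σ*\↓L) = [pz, p4, ziz, 44zz].


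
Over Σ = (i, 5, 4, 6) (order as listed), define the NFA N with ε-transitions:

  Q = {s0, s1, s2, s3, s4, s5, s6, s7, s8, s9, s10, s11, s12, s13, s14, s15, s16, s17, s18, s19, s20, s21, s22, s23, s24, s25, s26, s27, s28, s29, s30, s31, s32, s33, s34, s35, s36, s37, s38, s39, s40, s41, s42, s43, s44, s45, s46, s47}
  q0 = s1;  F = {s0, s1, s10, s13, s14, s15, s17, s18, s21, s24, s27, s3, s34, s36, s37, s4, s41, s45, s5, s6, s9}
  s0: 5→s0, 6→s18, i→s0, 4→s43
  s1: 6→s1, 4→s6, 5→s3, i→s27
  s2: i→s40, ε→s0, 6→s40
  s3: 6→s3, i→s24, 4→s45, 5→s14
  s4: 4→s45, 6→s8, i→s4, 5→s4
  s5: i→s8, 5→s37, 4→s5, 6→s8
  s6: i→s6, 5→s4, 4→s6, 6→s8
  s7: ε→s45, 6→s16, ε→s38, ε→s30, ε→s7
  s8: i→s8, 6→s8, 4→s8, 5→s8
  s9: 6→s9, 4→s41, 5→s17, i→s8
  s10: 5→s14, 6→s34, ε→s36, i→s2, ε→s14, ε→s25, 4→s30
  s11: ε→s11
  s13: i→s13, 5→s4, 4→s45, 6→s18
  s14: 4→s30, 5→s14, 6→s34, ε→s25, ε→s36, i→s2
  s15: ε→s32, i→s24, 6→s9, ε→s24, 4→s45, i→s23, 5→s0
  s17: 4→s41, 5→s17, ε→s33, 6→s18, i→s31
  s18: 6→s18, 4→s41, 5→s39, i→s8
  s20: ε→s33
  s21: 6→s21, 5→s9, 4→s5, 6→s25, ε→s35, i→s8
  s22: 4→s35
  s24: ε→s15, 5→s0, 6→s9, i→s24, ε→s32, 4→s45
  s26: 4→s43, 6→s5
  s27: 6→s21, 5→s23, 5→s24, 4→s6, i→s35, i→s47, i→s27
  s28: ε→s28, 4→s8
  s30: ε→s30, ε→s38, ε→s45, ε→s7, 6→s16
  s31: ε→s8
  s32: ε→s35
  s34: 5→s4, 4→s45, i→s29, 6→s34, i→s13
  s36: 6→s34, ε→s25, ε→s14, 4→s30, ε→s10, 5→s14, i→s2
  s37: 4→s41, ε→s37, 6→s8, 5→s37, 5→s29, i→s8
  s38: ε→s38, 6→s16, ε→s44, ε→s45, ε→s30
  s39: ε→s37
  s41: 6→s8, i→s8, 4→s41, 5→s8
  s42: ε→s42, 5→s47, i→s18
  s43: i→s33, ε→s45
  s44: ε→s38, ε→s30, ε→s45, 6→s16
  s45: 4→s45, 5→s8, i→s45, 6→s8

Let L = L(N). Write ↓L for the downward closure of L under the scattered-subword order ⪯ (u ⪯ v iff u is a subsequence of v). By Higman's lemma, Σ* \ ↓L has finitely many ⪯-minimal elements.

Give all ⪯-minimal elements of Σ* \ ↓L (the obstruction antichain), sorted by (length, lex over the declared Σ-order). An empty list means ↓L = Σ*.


Antichain: [46, i6i, 545, 55656].

|Q|=48, |F|=21, |δ|=147 (39 ε).
min D↑ (19 st, q0=0, F={9}): 0:i→1,5→2,4→3,6→0 1:i→1,5→4,4→3,6→5 2:i→4,5→6,4→7,6→2 3:i→3,5→8,4→3,6→9 4:i→4,5→10,4→7,6→11 5:i→9,5→11,4→12,6→5 6:i→10,5→6,4→7,6→13 7:i→7,5→9,4→7,6→9 8:i→8,5→8,4→7,6→9 9:i→9,5→9,4→9,6→9 10:i→10,5→10,4→7,6→14 11:i→9,5→15,4→16,6→11 12:i→9,5→17,4→12,6→9 13:i→18,5→8,4→7,6→13 14:i→9,5→17,4→16,6→14 15:i→9,5→15,4→16,6→14 16:i→9,5→9,4→16,6→9 17:i→9,5→17,4→16,6→9 18:i→18,5→8,4→7,6→14 [Hopcroft].
'46': N↓-sim [39, 15, 2] end={s16,s8} ∉↓L; 2/2 del acc.
'i6i': run [39, 28, 15, 2] end={s31,s8} — reject; 3/3 single-dels accept.
'545': run [39, 33, 10, 1] end={s8} — reject; 3/3 single-dels accept.
'55656': run [39, 33, 26, 12, 7, 1] end={s8} rej; 5/5 single-dels accept.
4 minimals (antichain).


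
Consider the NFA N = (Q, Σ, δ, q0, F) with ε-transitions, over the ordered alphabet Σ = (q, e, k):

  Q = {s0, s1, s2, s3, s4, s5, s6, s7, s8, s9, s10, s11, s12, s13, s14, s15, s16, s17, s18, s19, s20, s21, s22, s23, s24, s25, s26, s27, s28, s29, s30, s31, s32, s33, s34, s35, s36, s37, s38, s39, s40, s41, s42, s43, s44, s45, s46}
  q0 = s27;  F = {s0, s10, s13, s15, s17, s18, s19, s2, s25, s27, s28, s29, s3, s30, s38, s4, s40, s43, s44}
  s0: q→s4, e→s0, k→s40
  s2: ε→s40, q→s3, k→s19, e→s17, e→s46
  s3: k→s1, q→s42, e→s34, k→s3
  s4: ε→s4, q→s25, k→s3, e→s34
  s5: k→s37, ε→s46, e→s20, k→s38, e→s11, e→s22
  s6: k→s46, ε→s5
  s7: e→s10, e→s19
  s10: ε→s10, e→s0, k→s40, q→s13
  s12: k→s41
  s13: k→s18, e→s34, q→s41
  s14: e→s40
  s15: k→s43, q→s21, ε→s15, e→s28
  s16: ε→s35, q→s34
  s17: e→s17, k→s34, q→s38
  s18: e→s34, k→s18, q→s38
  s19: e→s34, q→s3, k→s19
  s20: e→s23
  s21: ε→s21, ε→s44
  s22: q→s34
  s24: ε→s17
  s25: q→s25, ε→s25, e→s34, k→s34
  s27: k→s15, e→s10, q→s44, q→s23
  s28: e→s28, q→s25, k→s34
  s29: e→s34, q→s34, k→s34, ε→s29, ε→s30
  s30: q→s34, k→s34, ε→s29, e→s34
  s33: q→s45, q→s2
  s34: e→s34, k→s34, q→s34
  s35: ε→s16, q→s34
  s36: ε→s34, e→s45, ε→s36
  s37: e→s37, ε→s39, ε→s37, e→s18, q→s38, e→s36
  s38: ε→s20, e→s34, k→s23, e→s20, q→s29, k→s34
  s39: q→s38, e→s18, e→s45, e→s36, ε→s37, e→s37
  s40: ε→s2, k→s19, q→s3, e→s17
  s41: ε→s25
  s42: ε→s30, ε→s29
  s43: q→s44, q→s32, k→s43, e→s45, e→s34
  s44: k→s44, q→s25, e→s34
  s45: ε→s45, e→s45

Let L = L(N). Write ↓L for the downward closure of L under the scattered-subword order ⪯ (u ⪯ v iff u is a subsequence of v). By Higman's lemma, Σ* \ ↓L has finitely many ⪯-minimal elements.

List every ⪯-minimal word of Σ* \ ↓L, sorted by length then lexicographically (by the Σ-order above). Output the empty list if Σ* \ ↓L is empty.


min(Σ*\↓L) = [qe, qqk, kek, kke, ekqqq, eeqkqq].

|Q|=47, |F|=19, |δ|=120 (26 ε).
min D↑ (18 st, q0=0, F={5}): 0:q→1,e→2,k→3 1:q→4,e→5,k→1 2:q→6,e→7,k→8 3:q→1,e→9,k→10 4:q→4,e→5,k→5 5:q→5,e→5,k→5 6:q→4,e→5,k→11 7:q→12,e→7,k→8 8:q→13,e→14,k→15 9:q→4,e→9,k→5 10:q→1,e→5,k→10 11:q→16,e→5,k→11 12:q→4,e→5,k→13 13:q→17,e→5,k→13 14:q→16,e→14,k→5 15:q→13,e→5,k→15 16:q→17,e→5,k→5 17:q→5,e→5,k→5.
'qe': |S_i|=[29, 17, 3] end={s20,s23,s34} rej; 2/2 single-dels accept.
'qqk': |S_i|=[29, 17, 9, 2] end={s23,s34} ∉↓L; 3/3 single-dels accept.
'kek': run [29, 23, 11, 2] end={s23,s34} ∉↓L; 3/3 deletions ∈↓L.
'kke': |S_i|=[29, 23, 16, 4] end={s20,s23,s34,s45} rej; 3/3 deletions ∈↓L.
'ekqqq': N↓-sim [29, 23, 15, 9, 4, 1] end={s34} — reject; 5/5 single-dels accept.
'eeqkqq': N↓-sim [29, 23, 19, 11, 7, 4, 1] end={s34} — reject; 6/6 deletions ∈↓L.
6 minimals (antichain).


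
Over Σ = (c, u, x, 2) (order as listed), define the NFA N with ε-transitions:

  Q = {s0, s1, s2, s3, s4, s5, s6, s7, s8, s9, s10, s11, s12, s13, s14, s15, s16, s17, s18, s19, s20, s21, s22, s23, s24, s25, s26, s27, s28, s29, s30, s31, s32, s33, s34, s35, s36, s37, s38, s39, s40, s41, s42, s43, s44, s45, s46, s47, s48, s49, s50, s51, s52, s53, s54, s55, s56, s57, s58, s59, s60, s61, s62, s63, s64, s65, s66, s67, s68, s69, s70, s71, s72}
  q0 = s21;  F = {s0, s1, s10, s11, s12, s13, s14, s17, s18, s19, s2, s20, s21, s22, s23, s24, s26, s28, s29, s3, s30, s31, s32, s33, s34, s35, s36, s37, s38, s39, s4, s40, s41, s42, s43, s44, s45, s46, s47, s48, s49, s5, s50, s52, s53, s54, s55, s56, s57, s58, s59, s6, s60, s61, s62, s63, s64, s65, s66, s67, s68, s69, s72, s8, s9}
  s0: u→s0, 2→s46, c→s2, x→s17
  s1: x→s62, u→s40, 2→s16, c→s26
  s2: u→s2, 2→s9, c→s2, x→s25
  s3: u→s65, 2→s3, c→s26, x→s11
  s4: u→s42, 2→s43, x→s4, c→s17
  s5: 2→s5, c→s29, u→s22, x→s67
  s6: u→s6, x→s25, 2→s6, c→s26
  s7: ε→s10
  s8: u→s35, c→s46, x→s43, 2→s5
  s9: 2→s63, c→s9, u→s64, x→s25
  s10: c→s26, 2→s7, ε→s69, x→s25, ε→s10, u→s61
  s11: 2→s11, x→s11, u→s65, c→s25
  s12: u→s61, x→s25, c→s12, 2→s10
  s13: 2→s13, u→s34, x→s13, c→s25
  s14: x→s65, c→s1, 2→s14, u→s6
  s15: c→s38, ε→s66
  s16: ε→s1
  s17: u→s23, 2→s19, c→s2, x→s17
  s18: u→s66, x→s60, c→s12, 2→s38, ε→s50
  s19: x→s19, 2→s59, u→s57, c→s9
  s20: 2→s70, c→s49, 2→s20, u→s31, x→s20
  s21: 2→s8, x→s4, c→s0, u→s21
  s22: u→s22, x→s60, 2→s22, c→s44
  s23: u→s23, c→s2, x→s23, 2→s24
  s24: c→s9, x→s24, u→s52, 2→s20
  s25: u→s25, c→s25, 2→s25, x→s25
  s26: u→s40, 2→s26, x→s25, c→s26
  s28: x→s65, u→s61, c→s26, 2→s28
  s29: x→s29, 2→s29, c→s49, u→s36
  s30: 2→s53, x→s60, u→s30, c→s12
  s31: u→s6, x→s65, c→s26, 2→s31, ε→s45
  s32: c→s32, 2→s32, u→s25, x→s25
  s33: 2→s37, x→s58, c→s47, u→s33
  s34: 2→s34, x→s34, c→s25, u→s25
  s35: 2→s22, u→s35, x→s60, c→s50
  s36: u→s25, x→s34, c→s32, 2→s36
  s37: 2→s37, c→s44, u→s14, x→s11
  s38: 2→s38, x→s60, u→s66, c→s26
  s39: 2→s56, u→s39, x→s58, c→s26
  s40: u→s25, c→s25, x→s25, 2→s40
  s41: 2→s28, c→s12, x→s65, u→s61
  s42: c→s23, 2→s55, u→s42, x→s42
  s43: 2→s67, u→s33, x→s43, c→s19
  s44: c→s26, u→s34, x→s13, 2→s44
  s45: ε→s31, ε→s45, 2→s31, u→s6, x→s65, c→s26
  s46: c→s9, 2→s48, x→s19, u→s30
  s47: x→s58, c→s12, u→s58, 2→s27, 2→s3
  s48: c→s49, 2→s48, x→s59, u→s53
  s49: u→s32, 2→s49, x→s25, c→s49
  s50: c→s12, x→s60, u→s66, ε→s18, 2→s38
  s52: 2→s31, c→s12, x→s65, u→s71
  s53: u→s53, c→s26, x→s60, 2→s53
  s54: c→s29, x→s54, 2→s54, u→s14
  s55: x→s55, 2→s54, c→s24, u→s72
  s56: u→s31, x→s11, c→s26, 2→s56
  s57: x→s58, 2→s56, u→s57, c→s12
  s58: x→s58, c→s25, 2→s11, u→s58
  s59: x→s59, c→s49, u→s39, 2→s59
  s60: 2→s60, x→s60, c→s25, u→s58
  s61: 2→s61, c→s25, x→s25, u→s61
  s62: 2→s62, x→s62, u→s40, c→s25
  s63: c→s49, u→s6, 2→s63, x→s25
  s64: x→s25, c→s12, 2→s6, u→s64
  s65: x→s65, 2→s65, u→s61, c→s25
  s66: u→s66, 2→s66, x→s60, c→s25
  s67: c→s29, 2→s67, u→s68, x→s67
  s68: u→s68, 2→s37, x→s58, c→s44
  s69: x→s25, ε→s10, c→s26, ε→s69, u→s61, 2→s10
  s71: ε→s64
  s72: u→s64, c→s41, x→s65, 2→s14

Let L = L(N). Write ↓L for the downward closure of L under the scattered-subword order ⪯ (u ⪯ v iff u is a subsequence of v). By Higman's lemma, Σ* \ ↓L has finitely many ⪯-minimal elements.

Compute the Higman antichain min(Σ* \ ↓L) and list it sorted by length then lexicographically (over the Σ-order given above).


min(Σ*\↓L) = [ccx, 2uxc, 2ucuc, 22cuu, xu2uux].

|Q|=73, |F|=65, |δ|=280 (13 ε).
min D↑ (63 st, q0=0, F={11}): 0:c→1,u→0,x→2,2→3 1:c→4,u→1,x→5,2→6 2:c→5,u→7,x→2,2→8 3:c→6,u→9,x→8,2→10 4:c→4,u→4,x→11,2→12 5:c→4,u→13,x→5,2→14 6:c→12,u→15,x→14,2→16 7:c→13,u→7,x→7,2→17 8:c→14,u→18,x→8,2→19 9:c→20,u→9,x→21,2→22 10:c→23,u→22,x→19,2→10 11:c→11,u→11,x→11,2→11 12:c→12,u→24,x→11,2→25 13:c→4,u→13,x→13,2→26 14:c→12,u→27,x→14,2→28 15:c→29,u→15,x→21,2→30 16:c→31,u→30,x→28,2→16 17:c→26,u→32,x→17,2→33 18:c→34,u→18,x→35,2→36 19:c→23,u→37,x→19,2→19 20:c→29,u→38,x→21,2→39 21:c→11,u→35,x→21,2→21 22:c→40,u→22,x→21,2→22 23:c→31,u→41,x→23,2→23 24:c→29,u→24,x→11,2→42 25:c→31,u→42,x→11,2→25 26:c→12,u→43,x→26,2→44 27:c→29,u→27,x→35,2→45 28:c→31,u→46,x→28,2→28 29:c→29,u→47,x→11,2→48 30:c→49,u→30,x→21,2→30 31:c→31,u→50,x→11,2→31 32:c→51,u→24,x→52,2→53 33:c→23,u→53,x→33,2→33 34:c→29,u→35,x→35,2→54 35:c→11,u→35,x→35,2→55 36:c→40,u→53,x→55,2→36 37:c→40,u→37,x→35,2→36 38:c→11,u→38,x→21,2→38 39:c→49,u→38,x→21,2→39 40:c→49,u→56,x→57,2→40 41:c→50,u→11,x→56,2→41 42:c→49,u→42,x→11,2→42 43:c→29,u→24,x→52,2→58 44:c→31,u→58,x→44,2→44 45:c→49,u→58,x→55,2→45 46:c→49,u→46,x→35,2→45 47:c→11,u→47,x→11,2→47 48:c→49,u→47,x→11,2→48 49:c→49,u→59,x→11,2→49 50:c→50,u→11,x→11,2→50 51:c→29,u→47,x→52,2→60 52:c→11,u→47,x→52,2→52 53:c→61,u→42,x→52,2→53 54:c→49,u→52,x→55,2→54 55:c→11,u→52,x→55,2→55 56:c→11,u→11,x→56,2→56 57:c→11,u→56,x→57,2→57 58:c→49,u→42,x→52,2→58 59:c→11,u→11,x→11,2→59 60:c→49,u→47,x→52,2→60 61:c→49,u→59,x→62,2→61 62:c→11,u→59,x→62,2→62 (ε-aug+det+¬).
'ccx': N↓-sim [71, 55, 15, 1] end={s25} rej; 3/3 del acc.
'2uxc': |S_i|=[71, 64, 47, 10, 1] end={s25} — reject; 4/4 single-dels accept.
'2ucuc': |S_i|=[71, 64, 47, 28, 9, 1] end={s25} rej; 5/5 deletions ∈↓L.
'22cuu': N↓-sim [71, 64, 44, 13, 5, 1] end={s25} — reject; 5/5 single-dels accept.
'xu2uux': N↓-sim [71, 57, 50, 41, 25, 11, 1] end={s25} rej; 6/6 single-dels accept.
5 words, ⪯-incomp.


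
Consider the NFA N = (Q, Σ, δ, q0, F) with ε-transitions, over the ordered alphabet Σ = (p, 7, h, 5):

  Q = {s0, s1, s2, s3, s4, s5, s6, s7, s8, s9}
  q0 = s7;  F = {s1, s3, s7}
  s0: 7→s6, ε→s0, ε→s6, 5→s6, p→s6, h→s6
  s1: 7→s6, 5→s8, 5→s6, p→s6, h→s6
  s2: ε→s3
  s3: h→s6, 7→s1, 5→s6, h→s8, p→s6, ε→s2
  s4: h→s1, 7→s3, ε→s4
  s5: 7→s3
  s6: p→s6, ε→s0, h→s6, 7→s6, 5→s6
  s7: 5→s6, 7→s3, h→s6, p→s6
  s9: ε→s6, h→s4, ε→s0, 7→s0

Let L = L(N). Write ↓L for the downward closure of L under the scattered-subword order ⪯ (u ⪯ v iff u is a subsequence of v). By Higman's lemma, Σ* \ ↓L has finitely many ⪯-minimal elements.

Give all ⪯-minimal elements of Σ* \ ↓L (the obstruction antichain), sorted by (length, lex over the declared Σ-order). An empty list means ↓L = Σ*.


A = [p, h, 5, 777].

|Q|=10, |F|=3, |δ|=35 (8 ε).
min D↑ (4 st, q0=0, F={1}): 0:p→1,7→2,h→1,5→1 1:p→1,7→1,h→1,5→1 2:p→1,7→3,h→1,5→1 3:p→1,7→1,h→1,5→1 (ε-aug+det+¬).
'p': |S_i|=[7, 2] end={s0,s6} — reject; 1/1 single-dels accept.
'h': run [7, 3] end={s0,s6,s8} — reject; 1/1 single-dels accept.
'5': run [7, 3] end={s0,s6,s8} ∉↓L; 1/1 del acc.
'777': run [7, 6, 4, 2] end={s0,s6} rej; 3/3 single-dels accept.
4 words, ⪯-incomp.


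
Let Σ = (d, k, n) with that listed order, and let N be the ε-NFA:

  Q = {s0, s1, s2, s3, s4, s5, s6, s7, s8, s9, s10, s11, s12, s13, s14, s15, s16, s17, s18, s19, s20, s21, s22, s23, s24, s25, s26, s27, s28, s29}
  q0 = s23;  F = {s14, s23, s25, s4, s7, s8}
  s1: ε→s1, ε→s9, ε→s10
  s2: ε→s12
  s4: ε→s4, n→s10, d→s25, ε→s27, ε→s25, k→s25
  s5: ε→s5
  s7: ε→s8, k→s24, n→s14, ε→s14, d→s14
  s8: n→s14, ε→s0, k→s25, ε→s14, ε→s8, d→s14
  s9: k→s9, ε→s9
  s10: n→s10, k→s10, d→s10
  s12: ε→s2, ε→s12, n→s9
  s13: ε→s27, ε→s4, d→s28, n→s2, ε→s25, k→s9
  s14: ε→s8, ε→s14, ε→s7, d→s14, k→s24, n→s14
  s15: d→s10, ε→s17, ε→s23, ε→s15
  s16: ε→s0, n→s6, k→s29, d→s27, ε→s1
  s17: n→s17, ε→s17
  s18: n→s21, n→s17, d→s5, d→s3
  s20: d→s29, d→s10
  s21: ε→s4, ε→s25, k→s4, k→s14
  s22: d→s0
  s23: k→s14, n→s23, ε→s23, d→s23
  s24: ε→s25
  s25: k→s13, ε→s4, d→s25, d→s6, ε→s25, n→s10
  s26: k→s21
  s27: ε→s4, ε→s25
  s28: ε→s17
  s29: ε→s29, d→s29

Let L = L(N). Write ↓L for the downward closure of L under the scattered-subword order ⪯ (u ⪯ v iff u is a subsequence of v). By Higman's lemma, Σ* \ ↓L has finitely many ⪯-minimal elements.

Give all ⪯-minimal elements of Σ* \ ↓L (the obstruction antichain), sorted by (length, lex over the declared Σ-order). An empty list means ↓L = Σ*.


min(Σ*\↓L) = [kkn].

|Q|=30, |F|=6, |δ|=81 (38 ε).
min D↑ (4 st, q0=0, F={3}): 0:d→0,k→1,n→0 1:d→1,k→2,n→1 2:d→2,k→2,n→3 3:d→3,k→3,n→3 (ε-aug+det+¬).
'kkn': run [17, 16, 12, 5] end={s10,s12,s17,s2,s9} — reject; 3/3 del acc.
1 words, ⪯-incomp.
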